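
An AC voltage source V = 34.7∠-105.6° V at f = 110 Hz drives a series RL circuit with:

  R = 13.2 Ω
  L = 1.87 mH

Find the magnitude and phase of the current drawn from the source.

Step 1 — Angular frequency: ω = 2π·f = 2π·110 = 691.2 rad/s.
Step 2 — Component impedances:
  R: Z = R = 13.2 Ω
  L: Z = jωL = j·691.2·0.00187 = 0 + j1.292 Ω
Step 3 — Series combination: Z_total = R + L = 13.2 + j1.292 Ω = 13.26∠5.6° Ω.
Step 4 — Source phasor: V = 34.7∠-105.6° V = -9.332 - j33.42 V.
Step 5 — Ohm's law: I = V / Z_total = (-9.332 - j33.42) / (13.2 + j1.292) = -0.9458 - j2.439 A.
Step 6 — Convert to polar: |I| = 2.616 A, ∠I = -111.2°.

I = 2.616∠-111.2° A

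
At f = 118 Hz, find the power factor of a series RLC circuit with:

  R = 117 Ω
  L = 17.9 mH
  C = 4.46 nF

Step 1 — Angular frequency: ω = 2π·f = 2π·118 = 741.4 rad/s.
Step 2 — Component impedances:
  R: Z = R = 117 Ω
  L: Z = jωL = j·741.4·0.0179 = 0 + j13.27 Ω
  C: Z = 1/(jωC) = -j/(ω·C) = 0 - j3.024e+05 Ω
Step 3 — Series combination: Z_total = R + L + C = 117 - j3.024e+05 Ω = 3.024e+05∠-90.0° Ω.
Step 4 — Power factor: PF = cos(φ) = Re(Z)/|Z| = 117/3.024e+05 = 0.0003869.
Step 5 — Type: Im(Z) = -3.024e+05 ⇒ leading (phase φ = -90.0°).

PF = 0.0003869 (leading, φ = -90.0°)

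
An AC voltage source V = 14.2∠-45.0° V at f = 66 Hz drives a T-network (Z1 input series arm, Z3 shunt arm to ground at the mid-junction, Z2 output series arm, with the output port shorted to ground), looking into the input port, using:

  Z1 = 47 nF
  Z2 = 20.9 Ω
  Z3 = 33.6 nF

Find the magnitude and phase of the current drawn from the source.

Step 1 — Angular frequency: ω = 2π·f = 2π·66 = 414.7 rad/s.
Step 2 — Component impedances:
  Z1: Z = 1/(jωC) = -j/(ω·C) = 0 - j5.131e+04 Ω
  Z2: Z = R = 20.9 Ω
  Z3: Z = 1/(jωC) = -j/(ω·C) = 0 - j7.177e+04 Ω
Step 3 — With the output port shorted to ground, the output series arm Z2 runs from the junction to ground; the shunt arm Z3 also runs from the junction to ground. They appear in parallel: Z3 || Z2 = 20.9 - j0.006086 Ω.
Step 4 — Series with input arm Z1: Z_in = Z1 + (Z3 || Z2) = 20.9 - j5.131e+04 Ω = 5.131e+04∠-90.0° Ω.
Step 5 — Source phasor: V = 14.2∠-45.0° V = 10.04 - j10.04 V.
Step 6 — Ohm's law: I = V / Z_total = (10.04 - j10.04) / (20.9 - j5.131e+04) = 0.0001958 + j0.0001956 A.
Step 7 — Convert to polar: |I| = 0.0002768 A, ∠I = 45.0°.

I = 0.0002768∠45.0° A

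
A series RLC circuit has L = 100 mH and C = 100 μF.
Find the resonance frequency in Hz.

Step 1 — Resonance condition Im(Z)=0 gives ω₀ = 1/√(LC).
Step 2 — ω₀ = 1/√(0.1·0.0001) = 316.2 rad/s.
Step 3 — f₀ = ω₀/(2π) = 50.33 Hz.

f₀ = 50.33 Hz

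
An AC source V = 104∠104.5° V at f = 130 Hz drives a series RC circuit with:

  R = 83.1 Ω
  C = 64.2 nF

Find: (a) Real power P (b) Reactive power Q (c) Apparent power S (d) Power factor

Step 1 — Angular frequency: ω = 2π·f = 2π·130 = 816.8 rad/s.
Step 2 — Component impedances:
  R: Z = R = 83.1 Ω
  C: Z = 1/(jωC) = -j/(ω·C) = 0 - j1.907e+04 Ω
Step 3 — Series combination: Z_total = R + C = 83.1 - j1.907e+04 Ω = 1.907e+04∠-89.8° Ω.
Step 4 — Source phasor: V = 104∠104.5° V = -26.04 + j100.7 V.
Step 5 — Current: I = V / Z = -0.005286 - j0.001342 A = 0.005454∠-165.7° A.
Step 6 — Complex power: S = V·I* = 0.002472 - j0.5672 VA.
Step 7 — Real power: P = Re(S) = 0.002472 W.
Step 8 — Reactive power: Q = Im(S) = -0.5672 VAR.
Step 9 — Apparent power: |S| = 0.5672 VA.
Step 10 — Power factor: PF = P/|S| = 0.004358 (leading).

(a) P = 0.002472 W  (b) Q = -0.5672 VAR  (c) S = 0.5672 VA  (d) PF = 0.004358 (leading)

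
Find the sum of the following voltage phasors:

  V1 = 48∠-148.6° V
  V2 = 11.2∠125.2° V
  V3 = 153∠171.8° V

Step 1 — Convert each phasor to rectangular form:
  V1 = 48·(cos(-148.6°) + j·sin(-148.6°)) = -40.97 - j25.01 V
  V2 = 11.2·(cos(125.2°) + j·sin(125.2°)) = -6.456 + j9.152 V
  V3 = 153·(cos(171.8°) + j·sin(171.8°)) = -151.4 + j21.82 V
Step 2 — Sum components: V_total = -198.9 + j5.966 V.
Step 3 — Convert to polar: |V_total| = 199 V, ∠V_total = 178.3°.

V_total = 199∠178.3° V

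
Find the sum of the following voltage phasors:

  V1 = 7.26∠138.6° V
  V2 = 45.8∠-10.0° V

Step 1 — Convert each phasor to rectangular form:
  V1 = 7.26·(cos(138.6°) + j·sin(138.6°)) = -5.446 + j4.801 V
  V2 = 45.8·(cos(-10.0°) + j·sin(-10.0°)) = 45.1 - j7.953 V
Step 2 — Sum components: V_total = 39.66 - j3.152 V.
Step 3 — Convert to polar: |V_total| = 39.78 V, ∠V_total = -4.5°.

V_total = 39.78∠-4.5° V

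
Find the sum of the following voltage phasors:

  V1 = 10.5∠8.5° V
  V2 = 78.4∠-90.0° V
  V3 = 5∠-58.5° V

Step 1 — Convert each phasor to rectangular form:
  V1 = 10.5·(cos(8.5°) + j·sin(8.5°)) = 10.38 + j1.552 V
  V2 = 78.4·(cos(-90.0°) + j·sin(-90.0°)) = 0 - j78.4 V
  V3 = 5·(cos(-58.5°) + j·sin(-58.5°)) = 2.612 - j4.263 V
Step 2 — Sum components: V_total = 13 - j81.11 V.
Step 3 — Convert to polar: |V_total| = 82.15 V, ∠V_total = -80.9°.

V_total = 82.15∠-80.9° V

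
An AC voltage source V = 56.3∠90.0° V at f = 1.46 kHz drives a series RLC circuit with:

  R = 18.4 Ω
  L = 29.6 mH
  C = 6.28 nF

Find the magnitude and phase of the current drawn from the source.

Step 1 — Angular frequency: ω = 2π·f = 2π·1460 = 9173 rad/s.
Step 2 — Component impedances:
  R: Z = R = 18.4 Ω
  L: Z = jωL = j·9173·0.0296 = 0 + j271.5 Ω
  C: Z = 1/(jωC) = -j/(ω·C) = 0 - j1.736e+04 Ω
Step 3 — Series combination: Z_total = R + L + C = 18.4 - j1.709e+04 Ω = 1.709e+04∠-89.9° Ω.
Step 4 — Source phasor: V = 56.3∠90.0° V = 0 + j56.3 V.
Step 5 — Ohm's law: I = V / Z_total = (0 + j56.3) / (18.4 - j1.709e+04) = -0.003295 + j3.548e-06 A.
Step 6 — Convert to polar: |I| = 0.003295 A, ∠I = 179.9°.

I = 0.003295∠179.9° A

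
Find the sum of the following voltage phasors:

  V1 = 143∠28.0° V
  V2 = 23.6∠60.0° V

Step 1 — Convert each phasor to rectangular form:
  V1 = 143·(cos(28.0°) + j·sin(28.0°)) = 126.3 + j67.13 V
  V2 = 23.6·(cos(60.0°) + j·sin(60.0°)) = 11.8 + j20.44 V
Step 2 — Sum components: V_total = 138.1 + j87.57 V.
Step 3 — Convert to polar: |V_total| = 163.5 V, ∠V_total = 32.4°.

V_total = 163.5∠32.4° V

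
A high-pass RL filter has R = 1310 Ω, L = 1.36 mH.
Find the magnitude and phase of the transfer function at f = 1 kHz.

Step 1 — Angular frequency: ω = 2π·1000 = 6283 rad/s.
Step 2 — Transfer function: H(jω) = jωL/(R + jωL).
Step 3 — Numerator jωL = j·8.545; denominator R + jωL = 1310 + j8.545.
Step 4 — H = 4.255e-05 + j0.006523.
Step 5 — Magnitude: |H| = 0.006523 (-43.7 dB); phase: φ = 89.6°.

|H| = 0.006523 (-43.7 dB), φ = 89.6°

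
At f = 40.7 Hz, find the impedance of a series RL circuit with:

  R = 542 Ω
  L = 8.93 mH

Step 1 — Angular frequency: ω = 2π·f = 2π·40.7 = 255.7 rad/s.
Step 2 — Component impedances:
  R: Z = R = 542 Ω
  L: Z = jωL = j·255.7·0.00893 = 0 + j2.284 Ω
Step 3 — Series combination: Z_total = R + L = 542 + j2.284 Ω = 542∠0.2° Ω.

Z = 542 + j2.284 Ω = 542∠0.2° Ω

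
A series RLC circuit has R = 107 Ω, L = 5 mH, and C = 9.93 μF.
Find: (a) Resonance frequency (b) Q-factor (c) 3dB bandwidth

Step 1 — Resonance: ω₀ = 1/√(LC) = 1/√(0.005·9.93e-06) = 4488 rad/s.
Step 2 — f₀ = ω₀/(2π) = 714.3 Hz.
Step 3 — Series Q: Q = ω₀L/R = 4488·0.005/107 = 0.2097.
Step 4 — Bandwidth: Δω = ω₀/Q = 2.14e+04 rad/s; BW = Δω/(2π) = 3406 Hz.

(a) f₀ = 714.3 Hz  (b) Q = 0.2097  (c) BW = 3406 Hz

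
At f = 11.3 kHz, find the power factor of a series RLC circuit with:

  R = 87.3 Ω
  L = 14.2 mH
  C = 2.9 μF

Step 1 — Angular frequency: ω = 2π·f = 2π·1.13e+04 = 7.1e+04 rad/s.
Step 2 — Component impedances:
  R: Z = R = 87.3 Ω
  L: Z = jωL = j·7.1e+04·0.0142 = 0 + j1008 Ω
  C: Z = 1/(jωC) = -j/(ω·C) = 0 - j4.857 Ω
Step 3 — Series combination: Z_total = R + L + C = 87.3 + j1003 Ω = 1007∠85.0° Ω.
Step 4 — Power factor: PF = cos(φ) = Re(Z)/|Z| = 87.3/1007.1 = 0.08668.
Step 5 — Type: Im(Z) = 1003 ⇒ lagging (phase φ = 85.0°).

PF = 0.08668 (lagging, φ = 85.0°)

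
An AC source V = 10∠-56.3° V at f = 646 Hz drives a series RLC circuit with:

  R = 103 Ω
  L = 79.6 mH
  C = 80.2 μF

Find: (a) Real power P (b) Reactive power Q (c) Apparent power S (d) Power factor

Step 1 — Angular frequency: ω = 2π·f = 2π·646 = 4059 rad/s.
Step 2 — Component impedances:
  R: Z = R = 103 Ω
  L: Z = jωL = j·4059·0.0796 = 0 + j323.1 Ω
  C: Z = 1/(jωC) = -j/(ω·C) = 0 - j3.072 Ω
Step 3 — Series combination: Z_total = R + L + C = 103 + j320 Ω = 336.2∠72.2° Ω.
Step 4 — Source phasor: V = 10∠-56.3° V = 5.548 - j8.32 V.
Step 5 — Current: I = V / Z = -0.0185 - j0.02329 A = 0.02975∠-128.5° A.
Step 6 — Complex power: S = V·I* = 0.09113 + j0.2831 VA.
Step 7 — Real power: P = Re(S) = 0.09113 W.
Step 8 — Reactive power: Q = Im(S) = 0.2831 VAR.
Step 9 — Apparent power: |S| = 0.2975 VA.
Step 10 — Power factor: PF = P/|S| = 0.3064 (lagging).

(a) P = 0.09113 W  (b) Q = 0.2831 VAR  (c) S = 0.2975 VA  (d) PF = 0.3064 (lagging)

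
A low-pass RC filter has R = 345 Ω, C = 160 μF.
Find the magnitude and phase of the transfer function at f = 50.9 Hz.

Step 1 — Angular frequency: ω = 2π·50.9 = 319.8 rad/s.
Step 2 — Transfer function: H(jω) = 1/(1 + jωRC).
Step 3 — Denominator: 1 + jωRC = 1 + j·319.8·345·0.00016 = 1 + j17.65.
Step 4 — H = 0.003198 - j0.05646.
Step 5 — Magnitude: |H| = 0.05655 (-25.0 dB); phase: φ = -86.8°.

|H| = 0.05655 (-25.0 dB), φ = -86.8°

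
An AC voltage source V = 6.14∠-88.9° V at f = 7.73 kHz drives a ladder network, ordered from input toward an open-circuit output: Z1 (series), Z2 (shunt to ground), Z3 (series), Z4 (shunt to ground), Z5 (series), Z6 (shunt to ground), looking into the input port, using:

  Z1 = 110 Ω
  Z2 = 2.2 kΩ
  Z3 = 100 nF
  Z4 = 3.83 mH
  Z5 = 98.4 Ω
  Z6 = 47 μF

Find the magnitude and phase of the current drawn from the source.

Step 1 — Angular frequency: ω = 2π·f = 2π·7730 = 4.857e+04 rad/s.
Step 2 — Component impedances:
  Z1: Z = R = 110 Ω
  Z2: Z = R = 2200 Ω
  Z3: Z = 1/(jωC) = -j/(ω·C) = 0 - j205.9 Ω
  Z4: Z = jωL = j·4.857e+04·0.00383 = 0 + j186 Ω
  Z5: Z = R = 98.4 Ω
  Z6: Z = 1/(jωC) = -j/(ω·C) = 0 - j0.4381 Ω
Step 3 — Ladder network (open output): work backward from the far end, alternating series and parallel combinations. Z_in = 195.7 - j153.6 Ω = 248.8∠-38.1° Ω.
Step 4 — Source phasor: V = 6.14∠-88.9° V = 0.1179 - j6.139 V.
Step 5 — Ohm's law: I = V / Z_total = (0.1179 - j6.139) / (195.7 - j153.6) = 0.01561 - j0.01912 A.
Step 6 — Convert to polar: |I| = 0.02468 A, ∠I = -50.8°.

I = 0.02468∠-50.8° A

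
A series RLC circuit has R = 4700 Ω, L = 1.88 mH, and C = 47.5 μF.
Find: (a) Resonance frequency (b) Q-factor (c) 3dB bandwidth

Step 1 — Resonance: ω₀ = 1/√(LC) = 1/√(0.00188·4.75e-05) = 3346 rad/s.
Step 2 — f₀ = ω₀/(2π) = 532.6 Hz.
Step 3 — Series Q: Q = ω₀L/R = 3346·0.00188/4700 = 0.001339.
Step 4 — Bandwidth: Δω = ω₀/Q = 2.5e+06 rad/s; BW = Δω/(2π) = 3.979e+05 Hz.

(a) f₀ = 532.6 Hz  (b) Q = 0.001339  (c) BW = 3.979e+05 Hz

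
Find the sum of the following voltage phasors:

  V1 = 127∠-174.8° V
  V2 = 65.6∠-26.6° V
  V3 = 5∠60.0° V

Step 1 — Convert each phasor to rectangular form:
  V1 = 127·(cos(-174.8°) + j·sin(-174.8°)) = -126.5 - j11.51 V
  V2 = 65.6·(cos(-26.6°) + j·sin(-26.6°)) = 58.66 - j29.37 V
  V3 = 5·(cos(60.0°) + j·sin(60.0°)) = 2.5 + j4.33 V
Step 2 — Sum components: V_total = -65.32 - j36.55 V.
Step 3 — Convert to polar: |V_total| = 74.85 V, ∠V_total = -150.8°.

V_total = 74.85∠-150.8° V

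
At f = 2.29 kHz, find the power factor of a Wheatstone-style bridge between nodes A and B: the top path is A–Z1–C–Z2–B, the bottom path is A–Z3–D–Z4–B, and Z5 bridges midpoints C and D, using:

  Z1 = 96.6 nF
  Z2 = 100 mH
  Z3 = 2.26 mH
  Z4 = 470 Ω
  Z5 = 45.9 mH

Step 1 — Angular frequency: ω = 2π·f = 2π·2290 = 1.439e+04 rad/s.
Step 2 — Component impedances:
  Z1: Z = 1/(jωC) = -j/(ω·C) = 0 - j719.5 Ω
  Z2: Z = jωL = j·1.439e+04·0.1 = 0 + j1439 Ω
  Z3: Z = jωL = j·1.439e+04·0.00226 = 0 + j32.52 Ω
  Z4: Z = R = 470 Ω
  Z5: Z = jωL = j·1.439e+04·0.0459 = 0 + j660.4 Ω
Step 3 — Bridge requires nodal analysis (the Z5 bridge couples midpoints C and D, so the two paths cannot be reduced to a simple series/parallel combination). Setting node B to ground and injecting 1 A at node A, the 3-node admittance system at A, C, D solves to V_A = Z_AB = 511.6 + j49.99 Ω = 514.1∠5.6° Ω.
Step 4 — Power factor: PF = cos(φ) = Re(Z)/|Z| = 511.61/514.05 = 0.9953.
Step 5 — Type: Im(Z) = 49.99 ⇒ lagging (phase φ = 5.6°).

PF = 0.9953 (lagging, φ = 5.6°)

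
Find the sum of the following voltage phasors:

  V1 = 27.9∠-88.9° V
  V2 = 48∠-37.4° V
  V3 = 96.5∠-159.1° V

Step 1 — Convert each phasor to rectangular form:
  V1 = 27.9·(cos(-88.9°) + j·sin(-88.9°)) = 0.5356 - j27.89 V
  V2 = 48·(cos(-37.4°) + j·sin(-37.4°)) = 38.13 - j29.15 V
  V3 = 96.5·(cos(-159.1°) + j·sin(-159.1°)) = -90.15 - j34.43 V
Step 2 — Sum components: V_total = -51.48 - j91.47 V.
Step 3 — Convert to polar: |V_total| = 105 V, ∠V_total = -119.4°.

V_total = 105∠-119.4° V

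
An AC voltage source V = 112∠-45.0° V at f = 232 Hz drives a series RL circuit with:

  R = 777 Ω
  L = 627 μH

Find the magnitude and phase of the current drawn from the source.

Step 1 — Angular frequency: ω = 2π·f = 2π·232 = 1458 rad/s.
Step 2 — Component impedances:
  R: Z = R = 777 Ω
  L: Z = jωL = j·1458·0.000627 = 0 + j0.914 Ω
Step 3 — Series combination: Z_total = R + L = 777 + j0.914 Ω = 777∠0.1° Ω.
Step 4 — Source phasor: V = 112∠-45.0° V = 79.2 - j79.2 V.
Step 5 — Ohm's law: I = V / Z_total = (79.2 - j79.2) / (777 + j0.914) = 0.1018 - j0.102 A.
Step 6 — Convert to polar: |I| = 0.1441 A, ∠I = -45.1°.

I = 0.1441∠-45.1° A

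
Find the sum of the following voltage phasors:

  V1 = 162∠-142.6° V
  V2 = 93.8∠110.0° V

Step 1 — Convert each phasor to rectangular form:
  V1 = 162·(cos(-142.6°) + j·sin(-142.6°)) = -128.7 - j98.39 V
  V2 = 93.8·(cos(110.0°) + j·sin(110.0°)) = -32.08 + j88.14 V
Step 2 — Sum components: V_total = -160.8 - j10.25 V.
Step 3 — Convert to polar: |V_total| = 161.1 V, ∠V_total = -176.4°.

V_total = 161.1∠-176.4° V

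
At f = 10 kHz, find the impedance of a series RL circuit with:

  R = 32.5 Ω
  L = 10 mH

Step 1 — Angular frequency: ω = 2π·f = 2π·1e+04 = 6.283e+04 rad/s.
Step 2 — Component impedances:
  R: Z = R = 32.5 Ω
  L: Z = jωL = j·6.283e+04·0.01 = 0 + j628.3 Ω
Step 3 — Series combination: Z_total = R + L = 32.5 + j628.3 Ω = 629.2∠87.0° Ω.

Z = 32.5 + j628.3 Ω = 629.2∠87.0° Ω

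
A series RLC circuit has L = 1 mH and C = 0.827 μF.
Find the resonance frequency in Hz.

Step 1 — Resonance condition Im(Z)=0 gives ω₀ = 1/√(LC).
Step 2 — ω₀ = 1/√(0.001·8.27e-07) = 3.477e+04 rad/s.
Step 3 — f₀ = ω₀/(2π) = 5534 Hz.

f₀ = 5534 Hz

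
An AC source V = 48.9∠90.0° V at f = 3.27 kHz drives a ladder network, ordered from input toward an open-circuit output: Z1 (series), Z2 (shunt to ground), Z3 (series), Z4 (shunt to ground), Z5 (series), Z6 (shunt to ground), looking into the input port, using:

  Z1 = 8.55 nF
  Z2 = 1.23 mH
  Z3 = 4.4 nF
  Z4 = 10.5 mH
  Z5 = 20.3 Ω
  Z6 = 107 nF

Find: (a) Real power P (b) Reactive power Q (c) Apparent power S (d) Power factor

Step 1 — Angular frequency: ω = 2π·f = 2π·3270 = 2.055e+04 rad/s.
Step 2 — Component impedances:
  Z1: Z = 1/(jωC) = -j/(ω·C) = 0 - j5693 Ω
  Z2: Z = jωL = j·2.055e+04·0.00123 = 0 + j25.27 Ω
  Z3: Z = 1/(jωC) = -j/(ω·C) = 0 - j1.106e+04 Ω
  Z4: Z = jωL = j·2.055e+04·0.0105 = 0 + j215.7 Ω
  Z5: Z = R = 20.3 Ω
  Z6: Z = 1/(jωC) = -j/(ω·C) = 0 - j454.9 Ω
Step 3 — Ladder network (open output): work backward from the far end, alternating series and parallel combinations. Z_in = 9.275e-05 - j5667 Ω = 5667∠-90.0° Ω.
Step 4 — Source phasor: V = 48.9∠90.0° V = 0 + j48.9 V.
Step 5 — Current: I = V / Z = -0.008629 + j1.412e-10 A = 0.008629∠180.0° A.
Step 6 — Complex power: S = V·I* = 6.906e-09 - j0.4219 VA.
Step 7 — Real power: P = Re(S) = 6.906e-09 W.
Step 8 — Reactive power: Q = Im(S) = -0.4219 VAR.
Step 9 — Apparent power: |S| = 0.4219 VA.
Step 10 — Power factor: PF = P/|S| = 1.637e-08 (leading).

(a) P = 6.906e-09 W  (b) Q = -0.4219 VAR  (c) S = 0.4219 VA  (d) PF = 1.637e-08 (leading)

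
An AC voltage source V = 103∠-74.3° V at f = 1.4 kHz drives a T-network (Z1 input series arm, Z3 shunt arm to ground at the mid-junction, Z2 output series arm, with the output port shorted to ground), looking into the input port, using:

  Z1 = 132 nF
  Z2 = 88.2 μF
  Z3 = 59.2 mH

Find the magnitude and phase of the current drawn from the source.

Step 1 — Angular frequency: ω = 2π·f = 2π·1400 = 8796 rad/s.
Step 2 — Component impedances:
  Z1: Z = 1/(jωC) = -j/(ω·C) = 0 - j861.2 Ω
  Z2: Z = 1/(jωC) = -j/(ω·C) = 0 - j1.289 Ω
  Z3: Z = jωL = j·8796·0.0592 = 0 + j520.8 Ω
Step 3 — With the output port shorted to ground, the output series arm Z2 runs from the junction to ground; the shunt arm Z3 also runs from the junction to ground. They appear in parallel: Z3 || Z2 = 0 - j1.292 Ω.
Step 4 — Series with input arm Z1: Z_in = Z1 + (Z3 || Z2) = 0 - j862.5 Ω = 862.5∠-90.0° Ω.
Step 5 — Source phasor: V = 103∠-74.3° V = 27.87 - j99.16 V.
Step 6 — Ohm's law: I = V / Z_total = (27.87 - j99.16) / (0 - j862.5) = 0.115 + j0.03231 A.
Step 7 — Convert to polar: |I| = 0.1194 A, ∠I = 15.7°.

I = 0.1194∠15.7° A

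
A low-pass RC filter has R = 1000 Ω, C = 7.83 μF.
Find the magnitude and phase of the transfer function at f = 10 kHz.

Step 1 — Angular frequency: ω = 2π·1e+04 = 6.283e+04 rad/s.
Step 2 — Transfer function: H(jω) = 1/(1 + jωRC).
Step 3 — Denominator: 1 + jωRC = 1 + j·6.283e+04·1000·7.83e-06 = 1 + j492.
Step 4 — H = 4.132e-06 - j0.002033.
Step 5 — Magnitude: |H| = 0.002033 (-53.8 dB); phase: φ = -89.9°.

|H| = 0.002033 (-53.8 dB), φ = -89.9°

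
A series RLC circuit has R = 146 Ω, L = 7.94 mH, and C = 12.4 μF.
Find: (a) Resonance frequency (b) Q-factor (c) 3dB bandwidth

Step 1 — Resonance: ω₀ = 1/√(LC) = 1/√(0.00794·1.24e-05) = 3187 rad/s.
Step 2 — f₀ = ω₀/(2π) = 507.2 Hz.
Step 3 — Series Q: Q = ω₀L/R = 3187·0.00794/146 = 0.1733.
Step 4 — Bandwidth: Δω = ω₀/Q = 1.839e+04 rad/s; BW = Δω/(2π) = 2927 Hz.

(a) f₀ = 507.2 Hz  (b) Q = 0.1733  (c) BW = 2927 Hz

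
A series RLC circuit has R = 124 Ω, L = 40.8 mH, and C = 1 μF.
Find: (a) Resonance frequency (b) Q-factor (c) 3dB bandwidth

Step 1 — Resonance: ω₀ = 1/√(LC) = 1/√(0.0408·1e-06) = 4951 rad/s.
Step 2 — f₀ = ω₀/(2π) = 787.9 Hz.
Step 3 — Series Q: Q = ω₀L/R = 4951·0.0408/124 = 1.629.
Step 4 — Bandwidth: Δω = ω₀/Q = 3039 rad/s; BW = Δω/(2π) = 483.7 Hz.

(a) f₀ = 787.9 Hz  (b) Q = 1.629  (c) BW = 483.7 Hz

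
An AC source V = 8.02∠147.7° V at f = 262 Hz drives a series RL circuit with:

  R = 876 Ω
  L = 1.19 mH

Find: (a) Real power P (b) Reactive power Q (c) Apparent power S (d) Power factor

Step 1 — Angular frequency: ω = 2π·f = 2π·262 = 1646 rad/s.
Step 2 — Component impedances:
  R: Z = R = 876 Ω
  L: Z = jωL = j·1646·0.00119 = 0 + j1.959 Ω
Step 3 — Series combination: Z_total = R + L = 876 + j1.959 Ω = 876∠0.1° Ω.
Step 4 — Source phasor: V = 8.02∠147.7° V = -6.779 + j4.286 V.
Step 5 — Current: I = V / Z = -0.007728 + j0.004909 A = 0.009155∠147.6° A.
Step 6 — Complex power: S = V·I* = 0.07342 + j0.0001642 VA.
Step 7 — Real power: P = Re(S) = 0.07342 W.
Step 8 — Reactive power: Q = Im(S) = 0.0001642 VAR.
Step 9 — Apparent power: |S| = 0.07342 VA.
Step 10 — Power factor: PF = P/|S| = 1 (lagging).

(a) P = 0.07342 W  (b) Q = 0.0001642 VAR  (c) S = 0.07342 VA  (d) PF = 1 (lagging)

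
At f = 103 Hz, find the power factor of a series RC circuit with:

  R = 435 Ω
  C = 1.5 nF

Step 1 — Angular frequency: ω = 2π·f = 2π·103 = 647.2 rad/s.
Step 2 — Component impedances:
  R: Z = R = 435 Ω
  C: Z = 1/(jωC) = -j/(ω·C) = 0 - j1.03e+06 Ω
Step 3 — Series combination: Z_total = R + C = 435 - j1.03e+06 Ω = 1.03e+06∠-90.0° Ω.
Step 4 — Power factor: PF = cos(φ) = Re(Z)/|Z| = 435/1.03e+06 = 0.0004223.
Step 5 — Type: Im(Z) = -1.03e+06 ⇒ leading (phase φ = -90.0°).

PF = 0.0004223 (leading, φ = -90.0°)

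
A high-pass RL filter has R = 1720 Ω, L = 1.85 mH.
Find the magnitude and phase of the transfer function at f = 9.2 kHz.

Step 1 — Angular frequency: ω = 2π·9200 = 5.781e+04 rad/s.
Step 2 — Transfer function: H(jω) = jωL/(R + jωL).
Step 3 — Numerator jωL = j·106.9; denominator R + jωL = 1720 + j106.9.
Step 4 — H = 0.003851 + j0.06193.
Step 5 — Magnitude: |H| = 0.06205 (-24.1 dB); phase: φ = 86.4°.

|H| = 0.06205 (-24.1 dB), φ = 86.4°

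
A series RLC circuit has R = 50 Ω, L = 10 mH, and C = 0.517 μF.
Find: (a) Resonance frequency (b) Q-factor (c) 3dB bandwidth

Step 1 — Resonance: ω₀ = 1/√(LC) = 1/√(0.01·5.17e-07) = 1.391e+04 rad/s.
Step 2 — f₀ = ω₀/(2π) = 2213 Hz.
Step 3 — Series Q: Q = ω₀L/R = 1.391e+04·0.01/50 = 2.782.
Step 4 — Bandwidth: Δω = ω₀/Q = 5000 rad/s; BW = Δω/(2π) = 795.8 Hz.

(a) f₀ = 2213 Hz  (b) Q = 2.782  (c) BW = 795.8 Hz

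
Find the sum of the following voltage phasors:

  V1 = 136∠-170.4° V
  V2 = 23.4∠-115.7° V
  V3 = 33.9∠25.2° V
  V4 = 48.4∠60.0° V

Step 1 — Convert each phasor to rectangular form:
  V1 = 136·(cos(-170.4°) + j·sin(-170.4°)) = -134.1 - j22.68 V
  V2 = 23.4·(cos(-115.7°) + j·sin(-115.7°)) = -10.15 - j21.09 V
  V3 = 33.9·(cos(25.2°) + j·sin(25.2°)) = 30.67 + j14.43 V
  V4 = 48.4·(cos(60.0°) + j·sin(60.0°)) = 24.2 + j41.92 V
Step 2 — Sum components: V_total = -89.37 + j12.58 V.
Step 3 — Convert to polar: |V_total| = 90.25 V, ∠V_total = 172.0°.

V_total = 90.25∠172.0° V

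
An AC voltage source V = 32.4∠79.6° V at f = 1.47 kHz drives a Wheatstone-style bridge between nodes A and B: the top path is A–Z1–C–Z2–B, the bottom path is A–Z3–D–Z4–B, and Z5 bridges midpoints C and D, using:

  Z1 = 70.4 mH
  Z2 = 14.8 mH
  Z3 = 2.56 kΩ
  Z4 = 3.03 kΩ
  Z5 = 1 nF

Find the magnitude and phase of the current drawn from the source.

Step 1 — Angular frequency: ω = 2π·f = 2π·1470 = 9236 rad/s.
Step 2 — Component impedances:
  Z1: Z = jωL = j·9236·0.0704 = 0 + j650.2 Ω
  Z2: Z = jωL = j·9236·0.0148 = 0 + j136.7 Ω
  Z3: Z = R = 2560 Ω
  Z4: Z = R = 3030 Ω
  Z5: Z = 1/(jωC) = -j/(ω·C) = 0 - j1.083e+05 Ω
Step 3 — Bridge requires nodal analysis (the Z5 bridge couples midpoints C and D, so the two paths cannot be reduced to a simple series/parallel combination). Setting node B to ground and injecting 1 A at node A, the 3-node admittance system at A, C, D solves to V_A = Z_AB = 108.8 + j772.4 Ω = 780∠82.0° Ω.
Step 4 — Source phasor: V = 32.4∠79.6° V = 5.849 + j31.87 V.
Step 5 — Ohm's law: I = V / Z_total = (5.849 + j31.87) / (108.8 + j772.4) = 0.0415 - j0.001724 A.
Step 6 — Convert to polar: |I| = 0.04154 A, ∠I = -2.4°.

I = 0.04154∠-2.4° A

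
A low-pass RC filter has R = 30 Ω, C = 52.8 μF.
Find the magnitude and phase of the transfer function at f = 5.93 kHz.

Step 1 — Angular frequency: ω = 2π·5930 = 3.726e+04 rad/s.
Step 2 — Transfer function: H(jω) = 1/(1 + jωRC).
Step 3 — Denominator: 1 + jωRC = 1 + j·3.726e+04·30·5.28e-05 = 1 + j59.02.
Step 4 — H = 0.000287 - j0.01694.
Step 5 — Magnitude: |H| = 0.01694 (-35.4 dB); phase: φ = -89.0°.

|H| = 0.01694 (-35.4 dB), φ = -89.0°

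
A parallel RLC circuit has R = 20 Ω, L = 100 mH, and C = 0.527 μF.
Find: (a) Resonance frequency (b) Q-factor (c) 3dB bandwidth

Step 1 — Resonance: ω₀ = 1/√(LC) = 1/√(0.1·5.27e-07) = 4356 rad/s.
Step 2 — f₀ = ω₀/(2π) = 693.3 Hz.
Step 3 — Parallel Q: Q = R/(ω₀L) = 20/(4356·0.1) = 0.04591.
Step 4 — Bandwidth: Δω = ω₀/Q = 9.488e+04 rad/s; BW = Δω/(2π) = 1.51e+04 Hz.

(a) f₀ = 693.3 Hz  (b) Q = 0.04591  (c) BW = 1.51e+04 Hz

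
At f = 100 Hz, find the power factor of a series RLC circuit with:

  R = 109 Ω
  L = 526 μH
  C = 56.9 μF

Step 1 — Angular frequency: ω = 2π·f = 2π·100 = 628.3 rad/s.
Step 2 — Component impedances:
  R: Z = R = 109 Ω
  L: Z = jωL = j·628.3·0.000526 = 0 + j0.3305 Ω
  C: Z = 1/(jωC) = -j/(ω·C) = 0 - j27.97 Ω
Step 3 — Series combination: Z_total = R + L + C = 109 - j27.64 Ω = 112.4∠-14.2° Ω.
Step 4 — Power factor: PF = cos(φ) = Re(Z)/|Z| = 109/112.45 = 0.9693.
Step 5 — Type: Im(Z) = -27.64 ⇒ leading (phase φ = -14.2°).

PF = 0.9693 (leading, φ = -14.2°)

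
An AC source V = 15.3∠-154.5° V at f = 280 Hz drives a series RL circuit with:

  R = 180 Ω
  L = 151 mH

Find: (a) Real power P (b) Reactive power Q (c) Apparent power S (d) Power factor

Step 1 — Angular frequency: ω = 2π·f = 2π·280 = 1759 rad/s.
Step 2 — Component impedances:
  R: Z = R = 180 Ω
  L: Z = jωL = j·1759·0.151 = 0 + j265.7 Ω
Step 3 — Series combination: Z_total = R + L = 180 + j265.7 Ω = 320.9∠55.9° Ω.
Step 4 — Source phasor: V = 15.3∠-154.5° V = -13.81 - j6.587 V.
Step 5 — Current: I = V / Z = -0.04113 + j0.02411 A = 0.04768∠149.6° A.
Step 6 — Complex power: S = V·I* = 0.4092 + j0.6039 VA.
Step 7 — Real power: P = Re(S) = 0.4092 W.
Step 8 — Reactive power: Q = Im(S) = 0.6039 VAR.
Step 9 — Apparent power: |S| = 0.7295 VA.
Step 10 — Power factor: PF = P/|S| = 0.5609 (lagging).

(a) P = 0.4092 W  (b) Q = 0.6039 VAR  (c) S = 0.7295 VA  (d) PF = 0.5609 (lagging)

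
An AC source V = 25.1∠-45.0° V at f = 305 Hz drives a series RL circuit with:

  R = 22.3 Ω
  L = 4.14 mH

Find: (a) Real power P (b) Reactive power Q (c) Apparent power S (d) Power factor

Step 1 — Angular frequency: ω = 2π·f = 2π·305 = 1916 rad/s.
Step 2 — Component impedances:
  R: Z = R = 22.3 Ω
  L: Z = jωL = j·1916·0.00414 = 0 + j7.934 Ω
Step 3 — Series combination: Z_total = R + L = 22.3 + j7.934 Ω = 23.67∠19.6° Ω.
Step 4 — Source phasor: V = 25.1∠-45.0° V = 17.75 - j17.75 V.
Step 5 — Current: I = V / Z = 0.4551 - j0.9578 A = 1.06∠-64.6° A.
Step 6 — Complex power: S = V·I* = 25.08 + j8.922 VA.
Step 7 — Real power: P = Re(S) = 25.08 W.
Step 8 — Reactive power: Q = Im(S) = 8.922 VAR.
Step 9 — Apparent power: |S| = 26.62 VA.
Step 10 — Power factor: PF = P/|S| = 0.9421 (lagging).

(a) P = 25.08 W  (b) Q = 8.922 VAR  (c) S = 26.62 VA  (d) PF = 0.9421 (lagging)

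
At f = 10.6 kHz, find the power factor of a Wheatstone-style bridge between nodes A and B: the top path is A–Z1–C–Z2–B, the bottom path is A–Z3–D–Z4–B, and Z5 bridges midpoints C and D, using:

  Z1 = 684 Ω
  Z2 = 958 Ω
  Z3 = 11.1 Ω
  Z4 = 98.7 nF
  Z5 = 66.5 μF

Step 1 — Angular frequency: ω = 2π·f = 2π·1.06e+04 = 6.66e+04 rad/s.
Step 2 — Component impedances:
  Z1: Z = R = 684 Ω
  Z2: Z = R = 958 Ω
  Z3: Z = R = 11.1 Ω
  Z4: Z = 1/(jωC) = -j/(ω·C) = 0 - j152.1 Ω
  Z5: Z = 1/(jωC) = -j/(ω·C) = 0 - j0.2258 Ω
Step 3 — Bridge requires nodal analysis (the Z5 bridge couples midpoints C and D, so the two paths cannot be reduced to a simple series/parallel combination). Setting node B to ground and injecting 1 A at node A, the 3-node admittance system at A, C, D solves to V_A = Z_AB = 34.48 - j148.4 Ω = 152.3∠-76.9° Ω.
Step 4 — Power factor: PF = cos(φ) = Re(Z)/|Z| = 34.48/152.3 = 0.2264.
Step 5 — Type: Im(Z) = -148.4 ⇒ leading (phase φ = -76.9°).

PF = 0.2264 (leading, φ = -76.9°)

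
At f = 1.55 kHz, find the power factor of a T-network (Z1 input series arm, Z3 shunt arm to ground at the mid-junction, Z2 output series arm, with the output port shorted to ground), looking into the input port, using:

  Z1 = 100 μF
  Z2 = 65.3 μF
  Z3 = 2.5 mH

Step 1 — Angular frequency: ω = 2π·f = 2π·1550 = 9739 rad/s.
Step 2 — Component impedances:
  Z1: Z = 1/(jωC) = -j/(ω·C) = 0 - j1.027 Ω
  Z2: Z = 1/(jωC) = -j/(ω·C) = 0 - j1.572 Ω
  Z3: Z = jωL = j·9739·0.0025 = 0 + j24.35 Ω
Step 3 — With the output port shorted to ground, the output series arm Z2 runs from the junction to ground; the shunt arm Z3 also runs from the junction to ground. They appear in parallel: Z3 || Z2 = 0 - j1.681 Ω.
Step 4 — Series with input arm Z1: Z_in = Z1 + (Z3 || Z2) = 0 - j2.708 Ω = 2.708∠-90.0° Ω.
Step 5 — Power factor: PF = cos(φ) = Re(Z)/|Z| = 0/2.708 = 0.
Step 6 — Type: Im(Z) = -2.708 ⇒ leading (phase φ = -90.0°).

PF = 0 (leading, φ = -90.0°)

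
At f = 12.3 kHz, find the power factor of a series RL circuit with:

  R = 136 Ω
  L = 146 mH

Step 1 — Angular frequency: ω = 2π·f = 2π·1.23e+04 = 7.728e+04 rad/s.
Step 2 — Component impedances:
  R: Z = R = 136 Ω
  L: Z = jωL = j·7.728e+04·0.146 = 0 + j1.128e+04 Ω
Step 3 — Series combination: Z_total = R + L = 136 + j1.128e+04 Ω = 1.128e+04∠89.3° Ω.
Step 4 — Power factor: PF = cos(φ) = Re(Z)/|Z| = 136/11284 = 0.01205.
Step 5 — Type: Im(Z) = 1.128e+04 ⇒ lagging (phase φ = 89.3°).

PF = 0.01205 (lagging, φ = 89.3°)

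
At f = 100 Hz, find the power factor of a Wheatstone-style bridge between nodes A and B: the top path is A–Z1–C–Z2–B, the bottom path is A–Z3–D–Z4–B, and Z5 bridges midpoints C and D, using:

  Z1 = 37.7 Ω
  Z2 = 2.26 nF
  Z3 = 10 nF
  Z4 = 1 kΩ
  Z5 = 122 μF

Step 1 — Angular frequency: ω = 2π·f = 2π·100 = 628.3 rad/s.
Step 2 — Component impedances:
  Z1: Z = R = 37.7 Ω
  Z2: Z = 1/(jωC) = -j/(ω·C) = 0 - j7.042e+05 Ω
  Z3: Z = 1/(jωC) = -j/(ω·C) = 0 - j1.592e+05 Ω
  Z4: Z = R = 1000 Ω
  Z5: Z = 1/(jωC) = -j/(ω·C) = 0 - j13.05 Ω
Step 3 — Bridge requires nodal analysis (the Z5 bridge couples midpoints C and D, so the two paths cannot be reduced to a simple series/parallel combination). Setting node B to ground and injecting 1 A at node A, the 3-node admittance system at A, C, D solves to V_A = Z_AB = 1038 - j14.47 Ω = 1038∠-0.8° Ω.
Step 4 — Power factor: PF = cos(φ) = Re(Z)/|Z| = 1037.7/1037.8 = 0.9999.
Step 5 — Type: Im(Z) = -14.47 ⇒ leading (phase φ = -0.8°).

PF = 0.9999 (leading, φ = -0.8°)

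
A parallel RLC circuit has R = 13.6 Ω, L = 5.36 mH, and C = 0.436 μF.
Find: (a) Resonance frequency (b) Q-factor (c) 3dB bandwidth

Step 1 — Resonance: ω₀ = 1/√(LC) = 1/√(0.00536·4.36e-07) = 2.069e+04 rad/s.
Step 2 — f₀ = ω₀/(2π) = 3292 Hz.
Step 3 — Parallel Q: Q = R/(ω₀L) = 13.6/(2.069e+04·0.00536) = 0.1227.
Step 4 — Bandwidth: Δω = ω₀/Q = 1.686e+05 rad/s; BW = Δω/(2π) = 2.684e+04 Hz.

(a) f₀ = 3292 Hz  (b) Q = 0.1227  (c) BW = 2.684e+04 Hz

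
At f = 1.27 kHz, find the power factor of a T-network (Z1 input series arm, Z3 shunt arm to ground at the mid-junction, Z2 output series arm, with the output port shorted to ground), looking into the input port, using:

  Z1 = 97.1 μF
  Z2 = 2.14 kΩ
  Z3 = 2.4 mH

Step 1 — Angular frequency: ω = 2π·f = 2π·1270 = 7980 rad/s.
Step 2 — Component impedances:
  Z1: Z = 1/(jωC) = -j/(ω·C) = 0 - j1.291 Ω
  Z2: Z = R = 2140 Ω
  Z3: Z = jωL = j·7980·0.0024 = 0 + j19.15 Ω
Step 3 — With the output port shorted to ground, the output series arm Z2 runs from the junction to ground; the shunt arm Z3 also runs from the junction to ground. They appear in parallel: Z3 || Z2 = 0.1714 + j19.15 Ω.
Step 4 — Series with input arm Z1: Z_in = Z1 + (Z3 || Z2) = 0.1714 + j17.86 Ω = 17.86∠89.5° Ω.
Step 5 — Power factor: PF = cos(φ) = Re(Z)/|Z| = 0.17137/17.86 = 0.009595.
Step 6 — Type: Im(Z) = 17.86 ⇒ lagging (phase φ = 89.5°).

PF = 0.009595 (lagging, φ = 89.5°)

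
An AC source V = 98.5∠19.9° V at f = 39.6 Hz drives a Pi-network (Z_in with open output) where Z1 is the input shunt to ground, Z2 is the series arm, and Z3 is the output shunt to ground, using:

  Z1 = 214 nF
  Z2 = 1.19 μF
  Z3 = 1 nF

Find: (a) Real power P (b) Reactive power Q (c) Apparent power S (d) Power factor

Step 1 — Angular frequency: ω = 2π·f = 2π·39.6 = 248.8 rad/s.
Step 2 — Component impedances:
  Z1: Z = 1/(jωC) = -j/(ω·C) = 0 - j1.878e+04 Ω
  Z2: Z = 1/(jωC) = -j/(ω·C) = 0 - j3377 Ω
  Z3: Z = 1/(jωC) = -j/(ω·C) = 0 - j4.019e+06 Ω
Step 3 — With open output, the series arm Z2 and the output shunt Z3 appear in series to ground: Z2 + Z3 = 0 - j4.022e+06 Ω.
Step 4 — Parallel with input shunt Z1: Z_in = Z1 || (Z2 + Z3) = 0 - j1.869e+04 Ω = 1.869e+04∠-90.0° Ω.
Step 5 — Source phasor: V = 98.5∠19.9° V = 92.62 + j33.53 V.
Step 6 — Current: I = V / Z = -0.001794 + j0.004955 A = 0.005269∠109.9° A.
Step 7 — Complex power: S = V·I* = 0 - j0.519 VA.
Step 8 — Real power: P = Re(S) = 0 W.
Step 9 — Reactive power: Q = Im(S) = -0.519 VAR.
Step 10 — Apparent power: |S| = 0.519 VA.
Step 11 — Power factor: PF = P/|S| = 0 (leading).

(a) P = 0 W  (b) Q = -0.519 VAR  (c) S = 0.519 VA  (d) PF = 0 (leading)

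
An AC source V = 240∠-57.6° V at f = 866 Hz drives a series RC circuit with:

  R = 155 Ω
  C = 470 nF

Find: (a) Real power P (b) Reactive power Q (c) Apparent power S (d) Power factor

Step 1 — Angular frequency: ω = 2π·f = 2π·866 = 5441 rad/s.
Step 2 — Component impedances:
  R: Z = R = 155 Ω
  C: Z = 1/(jωC) = -j/(ω·C) = 0 - j391 Ω
Step 3 — Series combination: Z_total = R + C = 155 - j391 Ω = 420.6∠-68.4° Ω.
Step 4 — Source phasor: V = 240∠-57.6° V = 128.6 - j202.6 V.
Step 5 — Current: I = V / Z = 0.5605 + j0.1067 A = 0.5706∠10.8° A.
Step 6 — Complex power: S = V·I* = 50.46 - j127.3 VA.
Step 7 — Real power: P = Re(S) = 50.46 W.
Step 8 — Reactive power: Q = Im(S) = -127.3 VAR.
Step 9 — Apparent power: |S| = 136.9 VA.
Step 10 — Power factor: PF = P/|S| = 0.3685 (leading).

(a) P = 50.46 W  (b) Q = -127.3 VAR  (c) S = 136.9 VA  (d) PF = 0.3685 (leading)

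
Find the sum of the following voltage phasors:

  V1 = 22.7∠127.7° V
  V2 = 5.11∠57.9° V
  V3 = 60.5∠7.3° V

Step 1 — Convert each phasor to rectangular form:
  V1 = 22.7·(cos(127.7°) + j·sin(127.7°)) = -13.88 + j17.96 V
  V2 = 5.11·(cos(57.9°) + j·sin(57.9°)) = 2.715 + j4.329 V
  V3 = 60.5·(cos(7.3°) + j·sin(7.3°)) = 60.01 + j7.687 V
Step 2 — Sum components: V_total = 48.84 + j29.98 V.
Step 3 — Convert to polar: |V_total| = 57.31 V, ∠V_total = 31.5°.

V_total = 57.31∠31.5° V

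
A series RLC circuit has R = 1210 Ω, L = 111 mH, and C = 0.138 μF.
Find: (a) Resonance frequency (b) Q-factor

Step 1 — Resonance condition Im(Z)=0 gives ω₀ = 1/√(LC).
Step 2 — ω₀ = 1/√(0.111·1.38e-07) = 8080 rad/s.
Step 3 — f₀ = ω₀/(2π) = 1286 Hz.
Step 4 — Series Q: Q = ω₀L/R = 8080·0.111/1210 = 0.7412.

(a) f₀ = 1286 Hz  (b) Q = 0.7412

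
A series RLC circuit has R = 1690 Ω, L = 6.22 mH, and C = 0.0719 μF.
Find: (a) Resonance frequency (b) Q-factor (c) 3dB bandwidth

Step 1 — Resonance condition Im(Z)=0 gives ω₀ = 1/√(LC).
Step 2 — ω₀ = 1/√(0.00622·7.19e-08) = 4.729e+04 rad/s.
Step 3 — f₀ = ω₀/(2π) = 7526 Hz.
Step 4 — Series Q: Q = ω₀L/R = 4.729e+04·0.00622/1690 = 0.174.
Step 5 — 3dB bandwidth: Δω = ω₀/Q = 2.717e+05 rad/s; BW = Δω/(2π) = 4.324e+04 Hz.

(a) f₀ = 7526 Hz  (b) Q = 0.174  (c) BW = 4.324e+04 Hz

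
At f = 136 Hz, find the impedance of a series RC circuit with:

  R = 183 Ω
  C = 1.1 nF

Step 1 — Angular frequency: ω = 2π·f = 2π·136 = 854.5 rad/s.
Step 2 — Component impedances:
  R: Z = R = 183 Ω
  C: Z = 1/(jωC) = -j/(ω·C) = 0 - j1.064e+06 Ω
Step 3 — Series combination: Z_total = R + C = 183 - j1.064e+06 Ω = 1.064e+06∠-90.0° Ω.

Z = 183 - j1.064e+06 Ω = 1.064e+06∠-90.0° Ω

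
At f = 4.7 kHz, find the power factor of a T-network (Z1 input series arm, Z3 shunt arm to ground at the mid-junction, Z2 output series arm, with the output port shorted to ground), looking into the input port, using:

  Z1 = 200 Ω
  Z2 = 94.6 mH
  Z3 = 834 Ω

Step 1 — Angular frequency: ω = 2π·f = 2π·4700 = 2.953e+04 rad/s.
Step 2 — Component impedances:
  Z1: Z = R = 200 Ω
  Z2: Z = jωL = j·2.953e+04·0.0946 = 0 + j2794 Ω
  Z3: Z = R = 834 Ω
Step 3 — With the output port shorted to ground, the output series arm Z2 runs from the junction to ground; the shunt arm Z3 also runs from the junction to ground. They appear in parallel: Z3 || Z2 = 765.8 + j228.6 Ω.
Step 4 — Series with input arm Z1: Z_in = Z1 + (Z3 || Z2) = 965.8 + j228.6 Ω = 992.4∠13.3° Ω.
Step 5 — Power factor: PF = cos(φ) = Re(Z)/|Z| = 965.75/992.44 = 0.9731.
Step 6 — Type: Im(Z) = 228.6 ⇒ lagging (phase φ = 13.3°).

PF = 0.9731 (lagging, φ = 13.3°)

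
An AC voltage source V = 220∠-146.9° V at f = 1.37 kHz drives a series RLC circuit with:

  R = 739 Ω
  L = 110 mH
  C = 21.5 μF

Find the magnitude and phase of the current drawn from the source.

Step 1 — Angular frequency: ω = 2π·f = 2π·1370 = 8608 rad/s.
Step 2 — Component impedances:
  R: Z = R = 739 Ω
  L: Z = jωL = j·8608·0.11 = 0 + j946.9 Ω
  C: Z = 1/(jωC) = -j/(ω·C) = 0 - j5.403 Ω
Step 3 — Series combination: Z_total = R + L + C = 739 + j941.5 Ω = 1197∠51.9° Ω.
Step 4 — Source phasor: V = 220∠-146.9° V = -184.3 - j120.1 V.
Step 5 — Ohm's law: I = V / Z_total = (-184.3 - j120.1) / (739 + j941.5) = -0.174 + j0.05915 A.
Step 6 — Convert to polar: |I| = 0.1838 A, ∠I = 161.2°.

I = 0.1838∠161.2° A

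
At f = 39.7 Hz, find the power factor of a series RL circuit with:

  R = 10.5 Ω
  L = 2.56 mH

Step 1 — Angular frequency: ω = 2π·f = 2π·39.7 = 249.4 rad/s.
Step 2 — Component impedances:
  R: Z = R = 10.5 Ω
  L: Z = jωL = j·249.4·0.00256 = 0 + j0.6386 Ω
Step 3 — Series combination: Z_total = R + L = 10.5 + j0.6386 Ω = 10.52∠3.5° Ω.
Step 4 — Power factor: PF = cos(φ) = Re(Z)/|Z| = 10.5/10.519 = 0.9982.
Step 5 — Type: Im(Z) = 0.6386 ⇒ lagging (phase φ = 3.5°).

PF = 0.9982 (lagging, φ = 3.5°)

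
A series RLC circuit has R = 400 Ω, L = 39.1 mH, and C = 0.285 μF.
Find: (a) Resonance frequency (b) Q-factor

Step 1 — Resonance condition Im(Z)=0 gives ω₀ = 1/√(LC).
Step 2 — ω₀ = 1/√(0.0391·2.85e-07) = 9473 rad/s.
Step 3 — f₀ = ω₀/(2π) = 1508 Hz.
Step 4 — Series Q: Q = ω₀L/R = 9473·0.0391/400 = 0.926.

(a) f₀ = 1508 Hz  (b) Q = 0.926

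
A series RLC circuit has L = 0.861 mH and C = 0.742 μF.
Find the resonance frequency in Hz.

Step 1 — Resonance condition Im(Z)=0 gives ω₀ = 1/√(LC).
Step 2 — ω₀ = 1/√(0.000861·7.42e-07) = 3.956e+04 rad/s.
Step 3 — f₀ = ω₀/(2π) = 6297 Hz.

f₀ = 6297 Hz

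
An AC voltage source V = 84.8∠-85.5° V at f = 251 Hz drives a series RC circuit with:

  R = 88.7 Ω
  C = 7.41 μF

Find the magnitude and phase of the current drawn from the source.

Step 1 — Angular frequency: ω = 2π·f = 2π·251 = 1577 rad/s.
Step 2 — Component impedances:
  R: Z = R = 88.7 Ω
  C: Z = 1/(jωC) = -j/(ω·C) = 0 - j85.57 Ω
Step 3 — Series combination: Z_total = R + C = 88.7 - j85.57 Ω = 123.2∠-44.0° Ω.
Step 4 — Source phasor: V = 84.8∠-85.5° V = 6.653 - j84.54 V.
Step 5 — Ohm's law: I = V / Z_total = (6.653 - j84.54) / (88.7 - j85.57) = 0.5151 - j0.4562 A.
Step 6 — Convert to polar: |I| = 0.688 A, ∠I = -41.5°.

I = 0.688∠-41.5° A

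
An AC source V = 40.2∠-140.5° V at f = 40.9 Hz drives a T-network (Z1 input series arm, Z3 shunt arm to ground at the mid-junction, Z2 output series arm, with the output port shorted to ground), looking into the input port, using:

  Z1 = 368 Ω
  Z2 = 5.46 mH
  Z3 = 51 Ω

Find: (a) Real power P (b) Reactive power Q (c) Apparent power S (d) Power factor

Step 1 — Angular frequency: ω = 2π·f = 2π·40.9 = 257 rad/s.
Step 2 — Component impedances:
  Z1: Z = R = 368 Ω
  Z2: Z = jωL = j·257·0.00546 = 0 + j1.403 Ω
  Z3: Z = R = 51 Ω
Step 3 — With the output port shorted to ground, the output series arm Z2 runs from the junction to ground; the shunt arm Z3 also runs from the junction to ground. They appear in parallel: Z3 || Z2 = 0.03857 + j1.402 Ω.
Step 4 — Series with input arm Z1: Z_in = Z1 + (Z3 || Z2) = 368 + j1.402 Ω = 368∠0.2° Ω.
Step 5 — Source phasor: V = 40.2∠-140.5° V = -31.02 - j25.57 V.
Step 6 — Current: I = V / Z = -0.08455 - j0.06916 A = 0.1092∠-140.7° A.
Step 7 — Complex power: S = V·I* = 4.391 + j0.01673 VA.
Step 8 — Real power: P = Re(S) = 4.391 W.
Step 9 — Reactive power: Q = Im(S) = 0.01673 VAR.
Step 10 — Apparent power: |S| = 4.391 VA.
Step 11 — Power factor: PF = P/|S| = 1 (lagging).

(a) P = 4.391 W  (b) Q = 0.01673 VAR  (c) S = 4.391 VA  (d) PF = 1 (lagging)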